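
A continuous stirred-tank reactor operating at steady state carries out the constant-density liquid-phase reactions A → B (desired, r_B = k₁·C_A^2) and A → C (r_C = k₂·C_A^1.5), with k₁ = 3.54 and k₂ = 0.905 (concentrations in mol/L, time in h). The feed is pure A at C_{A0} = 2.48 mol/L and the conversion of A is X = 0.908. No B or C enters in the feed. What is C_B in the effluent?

Exit C_A = C_{A0}(1−X) = 2.48×0.0920 = 0.2282 mol/L.
Rates in a CSTR are evaluated at the outlet concentration: r_B = 3.54×0.2282^2 = 0.1843, r_C = 0.905×0.2282^1.5 = 0.09863.
Fraction of consumed A going to B: r_B/(r_B+r_C) = 0.6514.
C_B = 0.6514·C_{A0}·X = 0.6514×2.48×0.908 = 1.47 mol/L.

1.47 mol/L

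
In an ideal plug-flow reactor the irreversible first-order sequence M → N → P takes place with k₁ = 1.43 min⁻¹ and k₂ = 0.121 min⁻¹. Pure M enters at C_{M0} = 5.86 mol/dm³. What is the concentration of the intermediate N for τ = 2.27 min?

4.61 mol/dm³

For first-order series with pure M initially, C_N(τ) = k₁C_{M0}/(k₂−k₁)·(e^(−k₁τ) − e^(−k₂τ)).
e^(−k₁τ) = e^(−1.43×2.27) = e^(−3.246) = 0.03893; e^(−k₂τ) = e^(−0.2747) = 0.7598.
C_N = 1.43×5.86/(0.121−1.43) × (0.03893−0.7598) = (-6.402)×(-0.7209) = 4.615 mol/dm³.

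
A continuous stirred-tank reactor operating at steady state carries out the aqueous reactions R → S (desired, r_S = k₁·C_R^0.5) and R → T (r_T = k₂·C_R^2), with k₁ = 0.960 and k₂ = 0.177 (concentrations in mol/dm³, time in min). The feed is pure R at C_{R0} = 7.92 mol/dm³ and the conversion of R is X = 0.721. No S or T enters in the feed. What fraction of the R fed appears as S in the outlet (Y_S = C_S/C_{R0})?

0.449

Exit C_R = C_{R0}(1−X) = 7.92×0.279 = 2.210 mol/dm³.
Rates in a CSTR are evaluated at the outlet concentration: r_S = 0.960×2.210^0.5 = 1.427, r_T = 0.177×2.210^2 = 0.8642.
Fraction of consumed R going to S: r_S/(r_S+r_T) = 0.6228.
C_S = 0.6228·C_{R0}·X = 0.6228×7.92×0.721 = 3.56 mol/dm³; Y_S = C_S/C_{R0} = 0.449.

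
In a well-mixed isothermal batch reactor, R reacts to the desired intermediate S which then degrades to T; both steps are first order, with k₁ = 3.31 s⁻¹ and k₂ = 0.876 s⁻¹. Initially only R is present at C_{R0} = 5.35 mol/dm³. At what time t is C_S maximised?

For first-order series the maximum of C_S occurs at t_opt = ln(k₂/k₁)/(k₂−k₁).
= ln(0.876/3.31)/(0.876−3.31) = ln(0.2647)/-2.434 = -1.329/-2.434 = 0.546 s.

0.546 s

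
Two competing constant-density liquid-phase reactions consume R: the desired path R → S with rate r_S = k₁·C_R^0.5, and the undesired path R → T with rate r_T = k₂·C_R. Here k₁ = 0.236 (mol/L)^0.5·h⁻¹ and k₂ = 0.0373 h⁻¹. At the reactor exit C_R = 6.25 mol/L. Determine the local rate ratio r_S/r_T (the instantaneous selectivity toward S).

2.53

S_{S/T} = r_S/r_T = (k₁·C_R^0.5)/(k₂·C_R) = (k₁/k₂)·C_R^-0.5.
= (0.236×6.250^0.5) / (0.0373×6.250) = 0.5900/0.2331 = 2.53.
The undesired path is higher order in R, so low C_R (CSTR or dilute feed) favours S.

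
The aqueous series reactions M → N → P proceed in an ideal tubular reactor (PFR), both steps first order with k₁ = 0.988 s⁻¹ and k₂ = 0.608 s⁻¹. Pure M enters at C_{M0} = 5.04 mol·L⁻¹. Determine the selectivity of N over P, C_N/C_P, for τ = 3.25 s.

0.363

For first-order series with pure M initially, C_N(τ) = k₁C_{M0}/(k₂−k₁)·(e^(−k₁τ) − e^(−k₂τ)).
e^(−k₁τ) = e^(−0.988×3.25) = e^(−3.211) = 0.04032; e^(−k₂τ) = e^(−1.976) = 0.1386.
C_N = 0.988×5.04/(0.608−0.988) × (0.04032−0.1386) = (-13.10)×(-0.09831) = 1.288 mol·L⁻¹.
C_M = C_{M0}e^(−k₁τ) = 0.2032 mol·L⁻¹, so C_P = C_{M0}−C_M−C_N = 3.549 mol·L⁻¹; C_N/C_P = 0.363.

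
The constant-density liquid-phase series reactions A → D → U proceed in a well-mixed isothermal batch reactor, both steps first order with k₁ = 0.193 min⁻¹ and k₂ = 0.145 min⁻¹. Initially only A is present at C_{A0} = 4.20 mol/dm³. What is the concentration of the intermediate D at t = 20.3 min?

0.554 mol/dm³

Solving the coupled first-order balances gives C_D(t) = [k₁/(k₂−k₁)]·C_{A0}·(e^(−k₁t) − e^(−k₂t)).
e^(−k₁t) = e^(−0.193×20.3) = e^(−3.918) = 0.01988; e^(−k₂t) = e^(−2.943) = 0.05268.
C_D = 0.193×4.20/(0.145−0.193) × (0.01988−0.05268) = (-16.89)×(-0.03280) = 0.5539 mol/dm³.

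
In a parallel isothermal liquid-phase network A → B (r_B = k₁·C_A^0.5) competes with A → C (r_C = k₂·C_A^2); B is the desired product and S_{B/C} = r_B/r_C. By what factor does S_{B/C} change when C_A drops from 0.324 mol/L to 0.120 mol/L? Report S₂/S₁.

4.44

S_{B/C} = (k₁/k₂)·C_A^-1.5, so S₂/S₁ = (C_{A,2}/C_{A,1})^-1.5.
= (0.120/0.324)^(-1.5) = (0.3704)^(-1.5) = 4.44.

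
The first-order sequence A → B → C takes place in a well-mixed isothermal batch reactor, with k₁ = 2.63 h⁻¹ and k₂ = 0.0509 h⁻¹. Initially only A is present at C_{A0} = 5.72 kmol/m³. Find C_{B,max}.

5.29 kmol/m³

At the optimum, C_{B,max}/C_{A0} = (k₁/k₂)^[k₂/(k₂−k₁)].
= (2.63/0.0509)^(0.0509/(0.0509−2.63)) = (51.67)^(-0.01974) = 0.9251.
C_{B,max} = 0.9251×5.72 = 5.29 kmol/m³.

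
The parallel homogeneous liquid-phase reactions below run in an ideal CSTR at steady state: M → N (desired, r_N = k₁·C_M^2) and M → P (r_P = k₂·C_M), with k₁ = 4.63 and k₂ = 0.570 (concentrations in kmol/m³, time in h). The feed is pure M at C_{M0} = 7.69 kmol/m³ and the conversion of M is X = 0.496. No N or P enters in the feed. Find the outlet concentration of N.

Exit C_M = C_{M0}(1−X) = 7.69×0.504 = 3.876 kmol/m³.
In a CSTR the entire volume is at exit conditions, so r_N = 4.63×3.876^2 = 69.55 and r_P = 0.570×3.876 = 2.209.
Fraction of consumed M going to N: r_N/(r_N+r_P) = 0.9692.
C_N = 0.9692·C_{M0}·X = 0.9692×7.69×0.496 = 3.70 kmol/m³.

3.70 kmol/m³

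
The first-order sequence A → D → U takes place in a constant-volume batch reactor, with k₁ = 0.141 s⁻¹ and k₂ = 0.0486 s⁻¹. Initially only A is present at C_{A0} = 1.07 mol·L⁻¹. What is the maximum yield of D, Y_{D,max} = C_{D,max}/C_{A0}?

At the optimum, C_{D,max}/C_{A0} = (k₁/k₂)^[k₂/(k₂−k₁)].
= (0.141/0.0486)^(0.0486/(0.0486−0.141)) = (2.901)^(-0.5260) = 0.5711.

0.571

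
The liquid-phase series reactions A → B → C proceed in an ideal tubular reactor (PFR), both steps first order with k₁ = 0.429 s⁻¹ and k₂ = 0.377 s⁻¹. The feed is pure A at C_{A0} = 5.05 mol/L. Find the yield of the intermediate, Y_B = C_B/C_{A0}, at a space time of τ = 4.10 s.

Solving the coupled first-order balances gives C_B(τ) = [k₁/(k₂−k₁)]·C_{A0}·(e^(−k₁τ) − e^(−k₂τ)).
e^(−k₁τ) = e^(−0.429×4.10) = e^(−1.759) = 0.1722; e^(−k₂τ) = e^(−1.546) = 0.2132.
C_B = 0.429×5.05/(0.377−0.429) × (0.1722−0.2132) = (-41.66)×(-0.04093) = 1.705 mol/L.
Y_B = C_B/C_{A0} = 1.705/5.05 = 0.338.

0.338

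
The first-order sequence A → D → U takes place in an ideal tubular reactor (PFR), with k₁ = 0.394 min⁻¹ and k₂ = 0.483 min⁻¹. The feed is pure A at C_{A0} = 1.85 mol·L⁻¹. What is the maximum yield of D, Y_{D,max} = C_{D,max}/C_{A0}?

0.331

Evaluating C_D at τ_opt = ln(k₂/k₁)/(k₂−k₁) gives C_{D,max}/C_{A0} = (k₁/k₂)^[k₂/(k₂−k₁)].
= (0.394/0.483)^(0.483/(0.483−0.394)) = (0.8157)^(5.427) = 0.3311.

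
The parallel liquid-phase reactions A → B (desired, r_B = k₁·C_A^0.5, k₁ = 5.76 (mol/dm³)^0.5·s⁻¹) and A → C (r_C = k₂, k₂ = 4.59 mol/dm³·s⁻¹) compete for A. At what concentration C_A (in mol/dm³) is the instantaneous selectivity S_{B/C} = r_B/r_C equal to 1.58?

1.59 mol/dm³

S_{B/C} = (k₁/k₂)·C_A^0.5 ⇒ C_A = (S·k₂/k₁)^(2).
= (1.58×4.59/5.76)^(2) = (1.259)^(2) = 1.59 mol/dm³.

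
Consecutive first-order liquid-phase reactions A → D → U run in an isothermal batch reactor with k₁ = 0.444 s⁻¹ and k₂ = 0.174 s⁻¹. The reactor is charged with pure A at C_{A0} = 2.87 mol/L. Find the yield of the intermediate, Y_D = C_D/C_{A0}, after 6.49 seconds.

Solving the coupled first-order balances gives C_D(t) = [k₁/(k₂−k₁)]·C_{A0}·(e^(−k₁t) − e^(−k₂t)).
e^(−k₁t) = e^(−0.444×6.49) = e^(−2.882) = 0.05605; e^(−k₂t) = e^(−1.129) = 0.3233.
C_D = 0.444×2.87/(0.174−0.444) × (0.05605−0.3233) = (-4.720)×(-0.2672) = 1.261 mol/L.
Y_D = C_D/C_{A0} = 1.261/2.87 = 0.439.

0.439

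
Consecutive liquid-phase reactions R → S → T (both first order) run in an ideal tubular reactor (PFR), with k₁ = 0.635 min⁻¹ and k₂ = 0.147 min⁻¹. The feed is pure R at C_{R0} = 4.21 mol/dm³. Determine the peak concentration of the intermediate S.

At the optimum, C_{S,max}/C_{R0} = (k₁/k₂)^[k₂/(k₂−k₁)].
= (0.635/0.147)^(0.147/(0.147−0.635)) = (4.320)^(-0.3012) = 0.6435.
C_{S,max} = 0.6435×4.21 = 2.71 mol/dm³.

2.71 mol/dm³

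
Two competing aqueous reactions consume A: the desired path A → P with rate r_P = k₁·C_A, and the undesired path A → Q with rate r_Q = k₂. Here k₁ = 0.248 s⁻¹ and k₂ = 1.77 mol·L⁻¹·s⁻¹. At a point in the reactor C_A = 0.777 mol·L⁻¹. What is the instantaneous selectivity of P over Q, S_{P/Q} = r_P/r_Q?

S_{P/Q} = r_P/r_Q = (k₁·C_A)/(k₂) = (k₁/k₂)·C_A.
= (0.248×0.7770) / (1.77) = 0.1927/1.770 = 0.109.
Since the desired path is higher order in A, keeping C_A high (PFR or concentrated feed) favours P.

0.109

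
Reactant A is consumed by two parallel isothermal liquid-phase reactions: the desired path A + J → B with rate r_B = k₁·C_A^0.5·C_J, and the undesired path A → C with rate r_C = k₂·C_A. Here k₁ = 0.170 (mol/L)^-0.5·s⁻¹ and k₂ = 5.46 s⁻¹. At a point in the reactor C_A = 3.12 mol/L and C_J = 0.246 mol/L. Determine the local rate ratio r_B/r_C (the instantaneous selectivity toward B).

0.00434

S_{B/C} = r_B/r_C = (k₁·C_A^0.5·C_J)/(k₂·C_A) = (k₁/k₂)·C_A^-0.5·C_J.
= (0.170×3.120^0.5×0.2460) / (5.46×3.120) = 0.07387/17.04 = 0.00434.
The undesired path is higher order in A, so low C_A (CSTR or dilute feed) favours B.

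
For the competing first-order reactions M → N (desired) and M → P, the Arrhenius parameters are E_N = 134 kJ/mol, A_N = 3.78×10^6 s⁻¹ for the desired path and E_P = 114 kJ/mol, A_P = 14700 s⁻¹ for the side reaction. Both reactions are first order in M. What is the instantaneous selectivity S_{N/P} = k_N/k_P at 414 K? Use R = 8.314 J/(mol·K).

k_N/k_P = (A_N/A_P)·exp[−(E_N−E_P)/(RT)] = (A_N/A_P)·exp[(E_P−E_N)/(RT)].
(E_P−E_N)/(RT) = (114−134)×10³/(8.314×414) = -20000/3442 = -5.811.
k_N/k_P = (3.78×10^6/14700)·exp(-5.811) = 257.1 × 0.002996 = 0.770.
Since E_N > E_P, raising the temperature improves selectivity toward N.

0.770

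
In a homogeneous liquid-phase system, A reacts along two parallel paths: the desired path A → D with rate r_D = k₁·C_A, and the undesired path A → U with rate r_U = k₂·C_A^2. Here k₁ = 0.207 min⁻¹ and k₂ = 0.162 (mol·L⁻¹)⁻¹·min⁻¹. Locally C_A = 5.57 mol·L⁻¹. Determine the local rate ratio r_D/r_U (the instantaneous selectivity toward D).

S_{D/U} = r_D/r_U = (k₁·C_A)/(k₂·C_A^2) = (k₁/k₂)·C_A⁻¹.
= (0.207×5.570) / (0.162×5.570^2) = 1.153/5.026 = 0.229.
The undesired path is higher order in A, so low C_A (CSTR or dilute feed) favours D.

0.229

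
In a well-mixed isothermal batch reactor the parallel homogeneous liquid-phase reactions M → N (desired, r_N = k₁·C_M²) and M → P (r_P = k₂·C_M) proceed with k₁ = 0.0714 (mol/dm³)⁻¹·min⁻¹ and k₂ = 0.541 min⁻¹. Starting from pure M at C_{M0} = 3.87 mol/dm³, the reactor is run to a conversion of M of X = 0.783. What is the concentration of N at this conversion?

0.700 mol/dm³

C_M = C_{M0}(1−X) = 0.8398 mol/dm³.
Along a PFR/batch, dC_P/dC_M = −r_P/(r_N+r_P) = −k₂/(k₂+k₁·C_M).
Integrating from C_{M0} to C_M: C_P = (0.541/0.0714)·ln[(0.541+0.0714·3.87)/(0.541+0.0714·0.840)] = 7.577·ln(0.8173/0.6010) = 2.330 mol/dm³.
Then C_N = (C_{M0}−C_M) − C_P = 3.030 − 2.330 = 0.7003 mol/dm³.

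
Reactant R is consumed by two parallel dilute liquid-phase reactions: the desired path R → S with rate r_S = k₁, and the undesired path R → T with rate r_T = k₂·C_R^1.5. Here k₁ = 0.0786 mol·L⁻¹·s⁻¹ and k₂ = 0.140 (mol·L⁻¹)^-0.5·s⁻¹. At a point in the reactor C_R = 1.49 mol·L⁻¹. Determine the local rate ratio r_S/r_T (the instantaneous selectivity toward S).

0.309

S_{S/T} = r_S/r_T = (k₁)/(k₂·C_R^1.5) = (k₁/k₂)·C_R^-1.5.
= (0.0786) / (0.140×1.490^1.5) = 0.07860/0.2546 = 0.309.
The undesired path is higher order in R, so low C_R (CSTR or dilute feed) favours S.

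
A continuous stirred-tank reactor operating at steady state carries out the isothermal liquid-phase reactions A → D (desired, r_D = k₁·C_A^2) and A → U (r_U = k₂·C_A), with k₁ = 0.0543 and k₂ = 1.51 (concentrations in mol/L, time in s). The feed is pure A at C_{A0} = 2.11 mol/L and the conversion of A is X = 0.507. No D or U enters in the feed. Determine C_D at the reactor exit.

0.0386 mol/L

Exit C_A = C_{A0}(1−X) = 2.11×0.493 = 1.040 mol/L.
In a CSTR the entire volume is at exit conditions, so r_D = 0.0543×1.040^2 = 0.05876 and r_U = 1.51×1.040 = 1.571.
Fraction of consumed A going to D: r_D/(r_D+r_U) = 0.03606.
C_D = 0.03606·C_{A0}·X = 0.03606×2.11×0.507 = 0.0386 mol/L.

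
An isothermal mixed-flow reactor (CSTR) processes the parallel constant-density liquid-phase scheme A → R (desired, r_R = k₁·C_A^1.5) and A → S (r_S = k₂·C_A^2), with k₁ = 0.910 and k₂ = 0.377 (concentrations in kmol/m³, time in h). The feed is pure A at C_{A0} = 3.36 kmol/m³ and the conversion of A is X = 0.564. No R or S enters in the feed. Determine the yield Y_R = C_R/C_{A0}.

0.376

Exit C_A = C_{A0}(1−X) = 3.36×0.436 = 1.465 kmol/m³.
In a CSTR the entire volume is at exit conditions, so r_R = 0.910×1.465^1.5 = 1.614 and r_S = 0.377×1.465^2 = 0.8091.
Fraction of consumed A going to R: r_R/(r_R+r_S) = 0.6660.
C_R = 0.6660·C_{A0}·X = 0.6660×3.36×0.564 = 1.26 kmol/m³; Y_R = C_R/C_{A0} = 0.376.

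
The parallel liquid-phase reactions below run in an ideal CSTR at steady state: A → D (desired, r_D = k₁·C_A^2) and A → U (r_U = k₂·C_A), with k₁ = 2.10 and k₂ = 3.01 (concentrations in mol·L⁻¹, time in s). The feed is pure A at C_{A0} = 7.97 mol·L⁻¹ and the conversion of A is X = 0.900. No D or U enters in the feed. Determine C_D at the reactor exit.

Exit C_A = C_{A0}(1−X) = 7.97×0.100 = 0.7970 mol·L⁻¹.
A CSTR operates uniformly at the exit composition, giving r_D = 1.334 and r_U = 2.399 (each k·C_A^n at C_A = 0.7970).
Fraction of consumed A going to D: r_D/(r_D+r_U) = 0.3573.
C_D = 0.3573·C_{A0}·X = 0.3573×7.97×0.900 = 2.56 mol·L⁻¹.

2.56 mol·L⁻¹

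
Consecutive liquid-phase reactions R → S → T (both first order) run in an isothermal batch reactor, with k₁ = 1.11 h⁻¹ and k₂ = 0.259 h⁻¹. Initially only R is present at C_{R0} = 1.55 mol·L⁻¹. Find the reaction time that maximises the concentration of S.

1.71 h

Setting dC_S/dt = 0 gives t_opt = ln(k₂/k₁)/(k₂−k₁).
= ln(0.259/1.11)/(0.259−1.11) = ln(0.2333)/-0.8510 = -1.455/-0.8510 = 1.71 h.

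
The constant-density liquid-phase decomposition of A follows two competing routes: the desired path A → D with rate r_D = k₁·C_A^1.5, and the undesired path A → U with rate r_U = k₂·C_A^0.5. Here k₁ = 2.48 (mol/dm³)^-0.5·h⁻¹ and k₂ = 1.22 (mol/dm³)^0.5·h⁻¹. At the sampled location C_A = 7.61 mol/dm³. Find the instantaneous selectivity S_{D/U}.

15.5

S_{D/U} = r_D/r_U = (k₁·C_A^1.5)/(k₂·C_A^0.5) = (k₁/k₂)·C_A.
= (2.48×7.610^1.5) / (1.22×7.610^0.5) = 52.06/3.366 = 15.5.
Since the desired path is higher order in A, keeping C_A high (PFR or concentrated feed) favours D.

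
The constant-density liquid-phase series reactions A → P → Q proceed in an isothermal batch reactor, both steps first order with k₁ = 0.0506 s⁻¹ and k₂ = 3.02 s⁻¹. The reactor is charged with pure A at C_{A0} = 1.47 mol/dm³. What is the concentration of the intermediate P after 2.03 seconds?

The intermediate concentration in a first-order A→B→C sequence is C_P = k₁C_{A0}(e^(−k₁t) − e^(−k₂t))/(k₂−k₁).
e^(−k₁t) = e^(−0.0506×2.03) = e^(−0.1027) = 0.9024; e^(−k₂t) = e^(−6.131) = 0.002175.
C_P = 0.0506×1.47/(3.02−0.0506) × (0.9024−0.002175) = 0.02505×0.9002 = 0.02255 mol/dm³.

0.0225 mol/dm³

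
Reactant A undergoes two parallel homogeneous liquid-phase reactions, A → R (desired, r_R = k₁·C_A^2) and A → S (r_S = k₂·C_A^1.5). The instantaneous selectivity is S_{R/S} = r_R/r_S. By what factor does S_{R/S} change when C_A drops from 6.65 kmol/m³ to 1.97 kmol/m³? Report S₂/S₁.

S_{R/S} = (k₁/k₂)·C_A^0.5, so S₂/S₁ = (C_{A,2}/C_{A,1})^0.5.
= (1.97/6.65)^0.5 = (0.2962)^0.5 = 0.544.
Selectivity toward R falls as C_A falls — high-concentration operation is favoured.

0.544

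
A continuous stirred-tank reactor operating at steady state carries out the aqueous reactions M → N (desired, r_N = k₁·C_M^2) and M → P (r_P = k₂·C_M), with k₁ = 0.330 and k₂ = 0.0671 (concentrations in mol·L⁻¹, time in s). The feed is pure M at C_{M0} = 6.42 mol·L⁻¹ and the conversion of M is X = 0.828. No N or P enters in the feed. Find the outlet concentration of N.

4.49 mol·L⁻¹

Exit C_M = C_{M0}(1−X) = 6.42×0.172 = 1.104 mol·L⁻¹.
Rates in a CSTR are evaluated at the outlet concentration: r_N = 0.330×1.104^2 = 0.4024, r_P = 0.0671×1.104 = 0.07409.
Fraction of consumed M going to N: r_N/(r_N+r_P) = 0.8445.
C_N = 0.8445·C_{M0}·X = 0.8445×6.42×0.828 = 4.49 mol·L⁻¹.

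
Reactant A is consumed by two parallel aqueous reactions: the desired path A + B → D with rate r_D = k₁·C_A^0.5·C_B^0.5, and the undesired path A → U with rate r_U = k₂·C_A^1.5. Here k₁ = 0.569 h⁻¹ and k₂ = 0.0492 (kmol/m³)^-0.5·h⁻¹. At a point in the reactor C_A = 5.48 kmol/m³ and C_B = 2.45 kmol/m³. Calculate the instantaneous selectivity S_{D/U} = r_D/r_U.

3.30

S_{D/U} = r_D/r_U = (k₁·C_A^0.5·C_B^0.5)/(k₂·C_A^1.5) = (k₁/k₂)·C_A⁻¹·C_B^0.5.
= (0.569×5.480^0.5×2.450^0.5) / (0.0492×5.480^1.5) = 2.085/0.6312 = 3.30.
The undesired path is higher order in A, so low C_A (CSTR or dilute feed) favours D.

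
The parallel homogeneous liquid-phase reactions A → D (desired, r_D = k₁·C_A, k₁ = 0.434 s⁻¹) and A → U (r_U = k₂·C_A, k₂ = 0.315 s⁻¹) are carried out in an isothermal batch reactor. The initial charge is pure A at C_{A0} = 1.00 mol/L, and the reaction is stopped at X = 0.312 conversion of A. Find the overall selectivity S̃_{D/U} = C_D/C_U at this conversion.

C_A = C_{A0}(1−X) = 0.6880 mol/L.
Both paths are first order in A, so the instantaneous fraction to D is constant: dC_D/d(−C_A) = k₁/(k₁+k₂) = 0.5794.
C_D = 0.5794·(C_{A0}−C_A) = 0.5794×0.3120 = 0.181 mol/L.
C_U = (C_{A0}−C_A)−C_D = 0.1312 mol/L; S̃_{D/U} = 0.1808/0.1312 = 1.38.

1.38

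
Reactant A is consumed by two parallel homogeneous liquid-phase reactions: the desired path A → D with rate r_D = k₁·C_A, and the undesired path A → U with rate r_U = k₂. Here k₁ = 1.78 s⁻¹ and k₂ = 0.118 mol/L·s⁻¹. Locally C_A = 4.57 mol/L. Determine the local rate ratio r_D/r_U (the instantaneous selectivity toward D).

68.9

S_{D/U} = r_D/r_U = (k₁·C_A)/(k₂) = (k₁/k₂)·C_A.
= (1.78×4.570) / (0.118) = 8.135/0.1180 = 68.9.
Since the desired path is higher order in A, keeping C_A high (PFR or concentrated feed) favours D.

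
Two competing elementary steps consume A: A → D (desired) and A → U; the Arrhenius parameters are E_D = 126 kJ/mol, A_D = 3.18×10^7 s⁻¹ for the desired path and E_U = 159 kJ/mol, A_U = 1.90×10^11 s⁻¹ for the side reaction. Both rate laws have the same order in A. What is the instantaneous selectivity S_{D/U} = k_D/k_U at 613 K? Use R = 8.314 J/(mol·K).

0.109

Since both paths have the same order in A, the concentration cancels and S_{D/U} = k_D/k_U = (A_D/A_U)·exp[(E_U−E_D)/(RT)].
(E_U−E_D)/(RT) = (159−126)×10³/(8.314×613) = 33000/5096 = 6.475.
k_D/k_U = (3.18×10^7/1.90×10^11)·exp(6.475) = 1.674×10^-4 × 648.8 = 0.109.
Since E_D < E_U, lowering the temperature improves selectivity toward D.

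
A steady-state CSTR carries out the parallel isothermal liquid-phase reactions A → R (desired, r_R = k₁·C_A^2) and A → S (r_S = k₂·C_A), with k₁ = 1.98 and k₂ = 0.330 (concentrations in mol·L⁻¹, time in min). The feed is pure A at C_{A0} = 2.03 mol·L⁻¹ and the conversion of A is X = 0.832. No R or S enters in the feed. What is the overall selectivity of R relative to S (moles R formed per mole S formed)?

Exit C_A = C_{A0}(1−X) = 2.03×0.168 = 0.3410 mol·L⁻¹.
In a CSTR the entire volume is at exit conditions, so r_R = 1.98×0.3410^2 = 0.2303 and r_S = 0.330×0.3410 = 0.1125.
Overall selectivity = C_R/C_S = r_Rτ/(r_Sτ) = r_R/r_S = 2.05.

2.05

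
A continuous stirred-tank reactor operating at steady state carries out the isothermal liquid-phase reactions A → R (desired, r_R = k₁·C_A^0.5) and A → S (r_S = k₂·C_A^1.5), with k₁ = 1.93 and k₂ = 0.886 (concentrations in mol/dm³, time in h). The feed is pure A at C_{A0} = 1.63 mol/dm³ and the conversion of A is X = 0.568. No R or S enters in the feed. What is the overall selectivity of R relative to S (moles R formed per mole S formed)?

3.09

Exit C_A = C_{A0}(1−X) = 1.63×0.432 = 0.7042 mol/dm³.
A CSTR operates uniformly at the exit composition, giving r_R = 1.620 and r_S = 0.5235 (each k·C_A^n at C_A = 0.7042).
Overall selectivity = C_R/C_S = r_Rτ/(r_Sτ) = r_R/r_S = 3.09.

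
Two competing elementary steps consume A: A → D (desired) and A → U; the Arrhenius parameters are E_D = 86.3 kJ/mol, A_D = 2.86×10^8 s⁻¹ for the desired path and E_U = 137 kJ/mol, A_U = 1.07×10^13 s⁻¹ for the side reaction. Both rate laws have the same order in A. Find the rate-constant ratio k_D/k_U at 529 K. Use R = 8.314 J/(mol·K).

2.71

k_D/k_U = (A_D/A_U)·exp[−(E_D−E_U)/(RT)] = (A_D/A_U)·exp[(E_U−E_D)/(RT)].
(E_U−E_D)/(RT) = (137−86.3)×10³/(8.314×529) = 50700/4398 = 11.53.
k_D/k_U = (2.86×10^8/1.07×10^13)·exp(11.53) = 2.673×10^-5 × 1.015×10^5 = 2.71.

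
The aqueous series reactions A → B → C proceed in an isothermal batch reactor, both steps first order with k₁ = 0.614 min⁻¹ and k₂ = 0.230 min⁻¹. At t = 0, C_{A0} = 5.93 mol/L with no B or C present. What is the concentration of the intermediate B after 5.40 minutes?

2.39 mol/L

The intermediate concentration in a first-order A→B→C sequence is C_B = k₁C_{A0}(e^(−k₁t) − e^(−k₂t))/(k₂−k₁).
e^(−k₁t) = e^(−0.614×5.40) = e^(−3.316) = 0.03631; e^(−k₂t) = e^(−1.242) = 0.2888.
C_B = 0.614×5.93/(0.230−0.614) × (0.03631−0.2888) = (-9.482)×(-0.2525) = 2.394 mol/L.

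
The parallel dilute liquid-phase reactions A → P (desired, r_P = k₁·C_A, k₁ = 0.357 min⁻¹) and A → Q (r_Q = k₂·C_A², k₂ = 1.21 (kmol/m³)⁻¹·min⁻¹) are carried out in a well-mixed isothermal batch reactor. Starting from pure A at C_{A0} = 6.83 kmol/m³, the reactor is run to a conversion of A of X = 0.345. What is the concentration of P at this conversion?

C_A = C_{A0}(1−X) = 4.474 kmol/m³.
Along a PFR/batch, dC_P/dC_A = −r_P/(r_P+r_Q) = −k₁/(k₁+k₂·C_A).
Integrating from C_{A0} to C_A: C_P = (0.357/1.21)·ln[(0.357+1.21·6.83)/(0.357+1.21·4.47)] = 0.2950·ln(8.621/5.770) = 0.1185 kmol/m³.

0.118 kmol/m³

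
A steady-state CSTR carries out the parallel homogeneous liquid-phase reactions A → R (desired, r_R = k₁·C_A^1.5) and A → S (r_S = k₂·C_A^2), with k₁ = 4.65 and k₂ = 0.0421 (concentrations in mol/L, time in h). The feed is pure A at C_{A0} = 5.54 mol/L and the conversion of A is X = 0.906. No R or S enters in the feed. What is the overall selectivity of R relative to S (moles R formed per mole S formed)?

Exit C_A = C_{A0}(1−X) = 5.54×0.0940 = 0.5208 mol/L.
Rates in a CSTR are evaluated at the outlet concentration: r_R = 4.65×0.5208^1.5 = 1.747, r_S = 0.0421×0.5208^2 = 0.01142.
Overall selectivity = C_R/C_S = r_Rτ/(r_Sτ) = r_R/r_S = 153.

153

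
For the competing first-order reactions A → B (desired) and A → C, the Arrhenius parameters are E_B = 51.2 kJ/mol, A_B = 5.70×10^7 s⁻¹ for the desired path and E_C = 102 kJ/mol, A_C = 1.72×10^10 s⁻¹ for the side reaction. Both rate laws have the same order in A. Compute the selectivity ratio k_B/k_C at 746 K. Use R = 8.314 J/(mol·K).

12.0

k_B/k_C = (A_B/A_C)·exp[−(E_B−E_C)/(RT)] = (A_B/A_C)·exp[(E_C−E_B)/(RT)].
(E_C−E_B)/(RT) = (102−51.2)×10³/(8.314×746) = 50800/6202 = 8.191.
k_B/k_C = (5.70×10^7/1.72×10^10)·exp(8.191) = 0.003314 × 3607 = 12.0.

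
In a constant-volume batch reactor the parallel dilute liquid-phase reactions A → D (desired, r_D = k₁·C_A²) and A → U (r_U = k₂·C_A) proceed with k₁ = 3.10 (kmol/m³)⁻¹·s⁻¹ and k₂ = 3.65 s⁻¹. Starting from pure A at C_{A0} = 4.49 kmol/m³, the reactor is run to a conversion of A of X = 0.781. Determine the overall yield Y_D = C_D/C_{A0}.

0.528

C_A = C_{A0}(1−X) = 0.9833 kmol/m³.
Along a PFR/batch, dC_U/dC_A = −r_U/(r_D+r_U) = −k₂/(k₂+k₁·C_A).
Integrating from C_{A0} to C_A: C_U = (3.65/3.10)·ln[(3.65+3.10·4.49)/(3.65+3.10·0.983)] = 1.177·ln(17.57/6.698) = 1.135 kmol/m³.
Then C_D = (C_{A0}−C_A) − C_U = 3.507 − 1.135 = 2.371 kmol/m³.
Y_D = C_D/C_{A0} = 2.371/4.49 = 0.528.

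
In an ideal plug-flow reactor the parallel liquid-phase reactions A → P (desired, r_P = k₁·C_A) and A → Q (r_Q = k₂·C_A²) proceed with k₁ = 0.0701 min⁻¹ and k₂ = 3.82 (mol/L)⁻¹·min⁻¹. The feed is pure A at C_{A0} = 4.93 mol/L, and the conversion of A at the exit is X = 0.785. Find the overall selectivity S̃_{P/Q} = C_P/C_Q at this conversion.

C_A = C_{A0}(1−X) = 1.060 mol/L.
Along a PFR/batch, dC_P/dC_A = −r_P/(r_P+r_Q) = −k₁/(k₁+k₂·C_A).
Integrating from C_{A0} to C_A: C_P = (0.0701/3.82)·ln[(0.0701+3.82·4.93)/(0.0701+3.82·1.06)] = 0.01835·ln(18.90/4.119) = 0.02796 mol/L.
C_Q = (C_{A0}−C_A)−C_P = 3.842 mol/L; S̃_{P/Q} = 0.02796/3.842 = 0.00728.

0.00728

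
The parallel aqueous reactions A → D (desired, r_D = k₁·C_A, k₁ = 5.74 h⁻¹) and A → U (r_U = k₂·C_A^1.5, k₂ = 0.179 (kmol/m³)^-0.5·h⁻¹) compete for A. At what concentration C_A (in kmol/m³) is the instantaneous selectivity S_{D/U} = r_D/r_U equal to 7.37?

S_{D/U} = (k₁/k₂)·C_A^-0.5 ⇒ C_A = (S·k₂/k₁)^(-2).
= (7.37×0.179/5.74)^(-2) = (0.2298)^(-2) = 18.9 kmol/m³.

18.9 kmol/m³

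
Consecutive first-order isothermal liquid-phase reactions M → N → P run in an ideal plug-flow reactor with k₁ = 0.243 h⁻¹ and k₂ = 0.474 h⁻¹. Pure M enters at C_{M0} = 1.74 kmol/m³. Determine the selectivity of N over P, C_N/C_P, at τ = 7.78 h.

Solving the coupled first-order balances gives C_N(τ) = [k₁/(k₂−k₁)]·C_{M0}·(e^(−k₁τ) − e^(−k₂τ)).
e^(−k₁τ) = e^(−0.243×7.78) = e^(−1.891) = 0.1510; e^(−k₂τ) = e^(−3.688) = 0.02503.
C_N = 0.243×1.74/(0.474−0.243) × (0.1510−0.02503) = 1.830×0.1260 = 0.2306 kmol/m³.
C_M = C_{M0}e^(−k₁τ) = 0.2627 kmol/m³, so C_P = C_{M0}−C_M−C_N = 1.247 kmol/m³; C_N/C_P = 0.185.

0.185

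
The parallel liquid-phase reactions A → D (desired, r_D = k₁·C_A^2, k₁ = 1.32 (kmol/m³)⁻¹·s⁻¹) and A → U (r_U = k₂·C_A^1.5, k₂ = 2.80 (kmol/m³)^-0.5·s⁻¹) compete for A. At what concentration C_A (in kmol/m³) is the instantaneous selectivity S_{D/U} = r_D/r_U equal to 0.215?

0.208 kmol/m³

S_{D/U} = (k₁/k₂)·C_A^0.5 ⇒ C_A = (S·k₂/k₁)^(2).
= (0.215×2.80/1.32)^(2) = (0.4561)^(2) = 0.208 kmol/m³.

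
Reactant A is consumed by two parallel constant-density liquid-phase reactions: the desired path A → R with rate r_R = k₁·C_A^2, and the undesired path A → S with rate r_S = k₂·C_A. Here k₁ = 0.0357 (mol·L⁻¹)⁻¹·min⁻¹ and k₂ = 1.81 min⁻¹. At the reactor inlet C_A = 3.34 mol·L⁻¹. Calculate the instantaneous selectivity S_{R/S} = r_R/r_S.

0.0659

S_{R/S} = r_R/r_S = (k₁·C_A^2)/(k₂·C_A) = (k₁/k₂)·C_A.
= (0.0357×3.340^2) / (1.81×3.340) = 0.3983/6.045 = 0.0659.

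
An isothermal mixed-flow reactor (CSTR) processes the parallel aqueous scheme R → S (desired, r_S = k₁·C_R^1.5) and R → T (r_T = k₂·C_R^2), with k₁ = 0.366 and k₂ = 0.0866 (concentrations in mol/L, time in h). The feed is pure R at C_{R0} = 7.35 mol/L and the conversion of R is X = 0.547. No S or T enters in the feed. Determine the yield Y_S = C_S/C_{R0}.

Exit C_R = C_{R0}(1−X) = 7.35×0.453 = 3.330 mol/L.
In a CSTR the entire volume is at exit conditions, so r_S = 0.366×3.330^1.5 = 2.224 and r_T = 0.0866×3.330^2 = 0.9600.
Fraction of consumed R going to S: r_S/(r_S+r_T) = 0.6984.
C_S = 0.6984·C_{R0}·X = 0.6984×7.35×0.547 = 2.81 mol/L; Y_S = C_S/C_{R0} = 0.382.

0.382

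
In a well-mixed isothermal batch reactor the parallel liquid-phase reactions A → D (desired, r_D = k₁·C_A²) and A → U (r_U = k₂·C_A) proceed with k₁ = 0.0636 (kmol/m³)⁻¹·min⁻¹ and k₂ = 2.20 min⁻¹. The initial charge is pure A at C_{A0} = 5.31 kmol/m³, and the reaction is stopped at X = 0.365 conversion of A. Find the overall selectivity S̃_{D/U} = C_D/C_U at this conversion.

C_A = C_{A0}(1−X) = 3.372 kmol/m³.
Along a PFR/batch, dC_U/dC_A = −r_U/(r_D+r_U) = −k₂/(k₂+k₁·C_A).
Integrating from C_{A0} to C_A: C_U = (2.20/0.0636)·ln[(2.20+0.0636·5.31)/(2.20+0.0636·3.37)] = 34.59·ln(2.538/2.414) = 1.722 kmol/m³.
Then C_D = (C_{A0}−C_A) − C_U = 1.938 − 1.722 = 0.2157 kmol/m³.
S̃_{D/U} = C_D/C_U = 0.2157/1.722 = 0.125.

0.125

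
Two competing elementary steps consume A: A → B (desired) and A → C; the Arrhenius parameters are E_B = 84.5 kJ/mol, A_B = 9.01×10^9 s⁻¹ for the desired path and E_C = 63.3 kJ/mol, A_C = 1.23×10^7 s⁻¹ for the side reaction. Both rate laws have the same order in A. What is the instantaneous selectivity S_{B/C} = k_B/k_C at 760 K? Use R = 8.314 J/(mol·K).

k_B/k_C = (A_B/A_C)·exp[−(E_B−E_C)/(RT)] = (A_B/A_C)·exp[(E_C−E_B)/(RT)].
(E_C−E_B)/(RT) = (63.3−84.5)×10³/(8.314×760) = -21200/6319 = -3.355.
k_B/k_C = (9.01×10^9/1.23×10^7)·exp(-3.355) = 732.5 × 0.03490 = 25.6.

25.6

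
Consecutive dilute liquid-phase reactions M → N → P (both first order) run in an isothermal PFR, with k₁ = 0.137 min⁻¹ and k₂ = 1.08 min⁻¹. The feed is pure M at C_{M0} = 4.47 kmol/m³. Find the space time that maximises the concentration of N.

Setting dC_N/dτ = 0 gives τ_opt = ln(k₂/k₁)/(k₂−k₁).
= ln(1.08/0.137)/(1.08−0.137) = ln(7.883)/0.9430 = 2.065/0.9430 = 2.19 min.

2.19 min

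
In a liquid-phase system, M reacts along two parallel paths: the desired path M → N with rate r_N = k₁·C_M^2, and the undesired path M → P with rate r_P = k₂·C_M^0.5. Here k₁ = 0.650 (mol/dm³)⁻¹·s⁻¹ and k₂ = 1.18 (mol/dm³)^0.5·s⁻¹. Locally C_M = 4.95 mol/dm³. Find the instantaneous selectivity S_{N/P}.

S_{N/P} = r_N/r_P = (k₁·C_M^2)/(k₂·C_M^0.5) = (k₁/k₂)·C_M^1.5.
= (0.650×4.950^2) / (1.18×4.950^0.5) = 15.93/2.625 = 6.07.

6.07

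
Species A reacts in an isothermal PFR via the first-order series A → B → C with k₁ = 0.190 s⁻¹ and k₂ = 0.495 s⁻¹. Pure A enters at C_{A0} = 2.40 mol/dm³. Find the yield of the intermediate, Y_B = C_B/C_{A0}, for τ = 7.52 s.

0.134

For first-order series with pure A initially, C_B(τ) = k₁C_{A0}/(k₂−k₁)·(e^(−k₁τ) − e^(−k₂τ)).
e^(−k₁τ) = e^(−0.190×7.52) = e^(−1.429) = 0.2396; e^(−k₂τ) = e^(−3.722) = 0.02418.
C_B = 0.190×2.40/(0.495−0.190) × (0.2396−0.02418) = 1.495×0.2154 = 0.3221 mol/dm³.
Y_B = C_B/C_{A0} = 0.3221/2.40 = 0.134.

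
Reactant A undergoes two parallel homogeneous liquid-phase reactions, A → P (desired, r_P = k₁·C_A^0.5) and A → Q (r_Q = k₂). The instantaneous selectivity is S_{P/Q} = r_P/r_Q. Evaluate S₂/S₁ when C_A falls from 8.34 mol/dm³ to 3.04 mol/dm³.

0.604

S_{P/Q} = (k₁/k₂)·C_A^0.5, so S₂/S₁ = (C_{A,2}/C_{A,1})^0.5.
= (3.04/8.34)^0.5 = (0.3645)^0.5 = 0.604.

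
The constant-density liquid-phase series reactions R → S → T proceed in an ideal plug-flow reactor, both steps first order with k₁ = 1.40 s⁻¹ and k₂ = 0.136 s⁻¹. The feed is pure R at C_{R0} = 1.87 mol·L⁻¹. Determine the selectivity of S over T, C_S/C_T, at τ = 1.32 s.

Solving the coupled first-order balances gives C_S(τ) = [k₁/(k₂−k₁)]·C_{R0}·(e^(−k₁τ) − e^(−k₂τ)).
e^(−k₁τ) = e^(−1.40×1.32) = e^(−1.848) = 0.1576; e^(−k₂τ) = e^(−0.1795) = 0.8357.
C_S = 1.40×1.87/(0.136−1.40) × (0.1576−0.8357) = (-2.071)×(-0.6781) = 1.405 mol·L⁻¹.
C_R = C_{R0}e^(−k₁τ) = 0.2946 mol·L⁻¹, so C_T = C_{R0}−C_R−C_S = 0.1709 mol·L⁻¹; C_S/C_T = 8.22.

8.22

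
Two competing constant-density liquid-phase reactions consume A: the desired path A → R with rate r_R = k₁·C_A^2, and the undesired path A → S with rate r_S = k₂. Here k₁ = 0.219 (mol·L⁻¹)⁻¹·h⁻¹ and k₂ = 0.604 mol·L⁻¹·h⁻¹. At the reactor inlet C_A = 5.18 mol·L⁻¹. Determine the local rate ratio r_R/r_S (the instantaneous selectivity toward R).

9.73

S_{R/S} = r_R/r_S = (k₁·C_A^2)/(k₂) = (k₁/k₂)·C_A^2.
= (0.219×5.180^2) / (0.604) = 5.876/0.6040 = 9.73.
Since the desired path is higher order in A, keeping C_A high (PFR or concentrated feed) favours R.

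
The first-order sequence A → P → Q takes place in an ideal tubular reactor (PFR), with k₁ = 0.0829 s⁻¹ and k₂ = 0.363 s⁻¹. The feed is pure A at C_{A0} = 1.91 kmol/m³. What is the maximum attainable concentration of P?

For a first-order series the maximum intermediate yield is C_{P,max}/C_{A0} = (k₁/k₂)^[k₂/(k₂−k₁)].
= (0.0829/0.363)^(0.363/(0.363−0.0829)) = (0.2284)^(1.296) = 0.1475.
C_{P,max} = 0.1475×1.91 = 0.282 kmol/m³.

0.282 kmol/m³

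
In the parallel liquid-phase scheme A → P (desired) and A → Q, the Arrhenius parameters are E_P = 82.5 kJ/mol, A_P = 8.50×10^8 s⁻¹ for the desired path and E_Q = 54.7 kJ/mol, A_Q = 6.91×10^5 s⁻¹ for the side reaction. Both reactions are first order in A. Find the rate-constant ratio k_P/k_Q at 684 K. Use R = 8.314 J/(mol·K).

Since both paths have the same order in A, the concentration cancels and S_{P/Q} = k_P/k_Q = (A_P/A_Q)·exp[(E_Q−E_P)/(RT)].
(E_Q−E_P)/(RT) = (54.7−82.5)×10³/(8.314×684) = -27800/5687 = -4.889.
k_P/k_Q = (8.50×10^8/6.91×10^5)·exp(-4.889) = 1230 × 0.007532 = 9.27.

9.27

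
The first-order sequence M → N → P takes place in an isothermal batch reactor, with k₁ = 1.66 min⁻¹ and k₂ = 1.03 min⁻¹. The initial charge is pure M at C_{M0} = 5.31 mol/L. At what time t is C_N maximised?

0.758 min

The intermediate peaks when r₁ = r₂, i.e. k₁e^(−k₁t) = k₂e^(−k₂t), giving t_opt = ln(k₂/k₁)/(k₂−k₁).
= ln(1.03/1.66)/(1.03−1.66) = ln(0.6205)/-0.6300 = -0.4773/-0.6300 = 0.758 min.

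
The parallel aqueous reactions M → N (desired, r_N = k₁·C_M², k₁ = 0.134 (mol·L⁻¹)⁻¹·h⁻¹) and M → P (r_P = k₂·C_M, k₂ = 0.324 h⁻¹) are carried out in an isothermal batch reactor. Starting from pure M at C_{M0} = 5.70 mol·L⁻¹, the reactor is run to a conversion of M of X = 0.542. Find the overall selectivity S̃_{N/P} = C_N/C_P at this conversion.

C_M = C_{M0}(1−X) = 2.611 mol·L⁻¹.
Along a PFR/batch, dC_P/dC_M = −r_P/(r_N+r_P) = −k₂/(k₂+k₁·C_M).
Integrating from C_{M0} to C_M: C_P = (0.324/0.134)·ln[(0.324+0.134·5.70)/(0.324+0.134·2.61)] = 2.418·ln(1.088/0.6738) = 1.158 mol·L⁻¹.
Then C_N = (C_{M0}−C_M) − C_P = 3.089 − 1.158 = 1.931 mol·L⁻¹.
S̃_{N/P} = C_N/C_P = 1.931/1.158 = 1.67.

1.67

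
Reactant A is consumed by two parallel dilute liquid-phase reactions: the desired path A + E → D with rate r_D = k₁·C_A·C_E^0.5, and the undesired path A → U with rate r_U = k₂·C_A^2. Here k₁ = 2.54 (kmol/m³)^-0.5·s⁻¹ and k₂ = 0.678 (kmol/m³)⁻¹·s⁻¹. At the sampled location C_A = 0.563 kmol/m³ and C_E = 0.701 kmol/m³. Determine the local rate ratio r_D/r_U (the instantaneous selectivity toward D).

S_{D/U} = r_D/r_U = (k₁·C_A·C_E^0.5)/(k₂·C_A^2) = (k₁/k₂)·C_A⁻¹·C_E^0.5.
= (2.54×0.5630×0.7010^0.5) / (0.678×0.5630^2) = 1.197/0.2149 = 5.57.
The undesired path is higher order in A, so low C_A (CSTR or dilute feed) favours D.

5.57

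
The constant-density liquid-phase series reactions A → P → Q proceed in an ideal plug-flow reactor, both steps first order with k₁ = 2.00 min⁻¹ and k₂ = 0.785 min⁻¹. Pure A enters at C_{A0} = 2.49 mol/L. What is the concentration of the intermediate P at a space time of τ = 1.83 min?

0.869 mol/L

The intermediate concentration in a first-order A→B→C sequence is C_P = k₁C_{A0}(e^(−k₁τ) − e^(−k₂τ))/(k₂−k₁).
e^(−k₁τ) = e^(−2.00×1.83) = e^(−3.660) = 0.02573; e^(−k₂τ) = e^(−1.437) = 0.2377.
C_P = 2.00×2.49/(0.785−2.00) × (0.02573−0.2377) = (-4.099)×(-0.2120) = 0.8690 mol/L.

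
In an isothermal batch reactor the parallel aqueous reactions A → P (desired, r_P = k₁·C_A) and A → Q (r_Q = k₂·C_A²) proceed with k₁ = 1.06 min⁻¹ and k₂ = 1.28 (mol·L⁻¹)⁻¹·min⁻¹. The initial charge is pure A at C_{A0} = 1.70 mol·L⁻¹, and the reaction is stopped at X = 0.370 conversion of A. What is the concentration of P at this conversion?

0.237 mol·L⁻¹

C_A = C_{A0}(1−X) = 1.071 mol·L⁻¹.
Along a PFR/batch, dC_P/dC_A = −r_P/(r_P+r_Q) = −k₁/(k₁+k₂·C_A).
Integrating from C_{A0} to C_A: C_P = (1.06/1.28)·ln[(1.06+1.28·1.70)/(1.06+1.28·1.07)] = 0.8281·ln(3.236/2.431) = 0.2369 mol·L⁻¹.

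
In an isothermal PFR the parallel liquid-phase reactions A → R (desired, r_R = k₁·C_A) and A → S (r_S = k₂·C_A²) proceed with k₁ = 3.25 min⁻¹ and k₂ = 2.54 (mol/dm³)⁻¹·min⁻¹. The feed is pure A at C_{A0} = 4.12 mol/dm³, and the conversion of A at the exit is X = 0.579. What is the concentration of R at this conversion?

0.746 mol/dm³

C_A = C_{A0}(1−X) = 1.735 mol/dm³.
Along a PFR/batch, dC_R/dC_A = −r_R/(r_R+r_S) = −k₁/(k₁+k₂·C_A).
Integrating from C_{A0} to C_A: C_R = (3.25/2.54)·ln[(3.25+2.54·4.12)/(3.25+2.54·1.73)] = 1.280·ln(13.71/7.656) = 0.7460 mol/dm³.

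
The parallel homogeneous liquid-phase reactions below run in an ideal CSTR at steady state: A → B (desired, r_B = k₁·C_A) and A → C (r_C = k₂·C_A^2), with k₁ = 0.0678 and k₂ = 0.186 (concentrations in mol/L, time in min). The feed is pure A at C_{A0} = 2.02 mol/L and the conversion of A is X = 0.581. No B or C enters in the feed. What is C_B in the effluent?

Exit C_A = C_{A0}(1−X) = 2.02×0.419 = 0.8464 mol/L.
Rates in a CSTR are evaluated at the outlet concentration: r_B = 0.0678×0.8464 = 0.05738, r_C = 0.186×0.8464^2 = 0.1332.
Fraction of consumed A going to B: r_B/(r_B+r_C) = 0.3010.
C_B = 0.3010·C_{A0}·X = 0.3010×2.02×0.581 = 0.353 mol/L.

0.353 mol/L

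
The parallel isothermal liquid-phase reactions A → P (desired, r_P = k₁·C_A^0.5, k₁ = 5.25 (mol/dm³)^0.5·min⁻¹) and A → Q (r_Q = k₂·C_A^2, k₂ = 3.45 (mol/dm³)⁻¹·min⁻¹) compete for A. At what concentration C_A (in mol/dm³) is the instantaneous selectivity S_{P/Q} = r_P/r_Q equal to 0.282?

3.08 mol/dm³

S_{P/Q} = (k₁/k₂)·C_A^-1.5 ⇒ C_A = (S·k₂/k₁)^(1/(-1.5)).
= (0.282×3.45/5.25)^(-0.6667) = (0.1853)^(-0.6667) = 3.08 mol/dm³.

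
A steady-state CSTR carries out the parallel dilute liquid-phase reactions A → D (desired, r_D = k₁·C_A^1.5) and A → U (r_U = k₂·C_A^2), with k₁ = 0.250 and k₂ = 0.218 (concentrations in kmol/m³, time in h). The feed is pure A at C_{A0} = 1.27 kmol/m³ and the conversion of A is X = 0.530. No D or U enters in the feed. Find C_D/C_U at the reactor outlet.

1.48

Exit C_A = C_{A0}(1−X) = 1.27×0.470 = 0.5969 kmol/m³.
In a CSTR the entire volume is at exit conditions, so r_D = 0.250×0.5969^1.5 = 0.1153 and r_U = 0.218×0.5969^2 = 0.07767.
Overall selectivity = C_D/C_U = r_Dτ/(r_Uτ) = r_D/r_U = 1.48.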